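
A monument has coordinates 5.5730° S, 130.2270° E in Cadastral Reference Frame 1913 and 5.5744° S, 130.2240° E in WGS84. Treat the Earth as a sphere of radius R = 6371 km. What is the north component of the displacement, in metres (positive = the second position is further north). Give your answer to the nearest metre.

ΔN = -156 m

Δφ = -5.5744° − -5.5730° = -0.0014°; Δλ = 130.2240° − 130.2270° = -0.0030°.
1° along a meridian = πR/180 = 111195 m.
ΔN = Δφ × 111195 = -155.7 m; ΔE = Δλ × 111195 × cos(-5.5730°) = -0.0030 × 111195 × 0.995273 = -332.0 m.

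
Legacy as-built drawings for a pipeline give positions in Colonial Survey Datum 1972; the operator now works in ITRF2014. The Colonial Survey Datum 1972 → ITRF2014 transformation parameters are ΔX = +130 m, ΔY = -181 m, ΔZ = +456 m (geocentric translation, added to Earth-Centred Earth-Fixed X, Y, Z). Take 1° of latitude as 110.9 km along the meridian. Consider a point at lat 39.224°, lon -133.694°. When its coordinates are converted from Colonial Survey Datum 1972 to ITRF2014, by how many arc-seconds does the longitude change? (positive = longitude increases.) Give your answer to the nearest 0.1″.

sin φ = 0.632354, cos φ = 0.774680, sin λ = -0.723039, cos λ = -0.690807.
East component: ΔE = −sin λ·ΔX + cos λ·ΔY = −(-0.723039)(130) + (-0.690807)(-181) = 219.03 m.
1° of latitude spans 110900 m; at latitude φ, 1° of longitude spans that × cos φ = 85912.0 m, so Δλ = 219.03 / 85912.0 × 3600 = 9.178″.

Δλ = 9.2″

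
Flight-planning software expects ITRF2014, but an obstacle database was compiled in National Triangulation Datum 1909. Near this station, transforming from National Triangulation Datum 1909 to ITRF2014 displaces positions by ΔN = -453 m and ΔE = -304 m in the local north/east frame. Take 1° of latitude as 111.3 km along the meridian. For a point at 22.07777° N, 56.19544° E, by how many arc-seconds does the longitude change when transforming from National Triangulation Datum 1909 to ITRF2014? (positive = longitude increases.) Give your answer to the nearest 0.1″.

At latitude 22.07777°, cos φ = 0.926675.
1° of longitude at this latitude = 111.3 × cos φ = 103.14 km, so Δλ = -304.0 / 103138.9 = -0.0029475° = -10.611″.

Δλ = -10.6″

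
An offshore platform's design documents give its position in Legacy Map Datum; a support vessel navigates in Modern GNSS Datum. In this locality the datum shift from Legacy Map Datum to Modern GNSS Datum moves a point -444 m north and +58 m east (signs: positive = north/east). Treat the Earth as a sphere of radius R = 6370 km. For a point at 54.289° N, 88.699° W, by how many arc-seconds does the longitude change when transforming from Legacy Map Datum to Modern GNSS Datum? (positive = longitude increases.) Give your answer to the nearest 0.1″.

Δλ = 3.2″

At latitude 54.289°, cos φ = 0.583697.
One radian of longitude at latitude φ spans R cos φ, so Δλ = ΔE / (R cos φ) = 58.0 / (6370000 × 0.583697) = 1.5599e-05 rad = 3.218″.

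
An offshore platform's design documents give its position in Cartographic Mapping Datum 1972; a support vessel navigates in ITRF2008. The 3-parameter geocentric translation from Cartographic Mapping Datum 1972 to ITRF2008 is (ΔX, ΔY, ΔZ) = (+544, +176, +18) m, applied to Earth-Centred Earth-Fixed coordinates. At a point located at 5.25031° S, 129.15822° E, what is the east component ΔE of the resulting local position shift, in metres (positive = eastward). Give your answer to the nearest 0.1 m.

At φ = -5.25031°, λ = 129.15822°: sin φ = -0.091507, cos φ = 0.995804, sin λ = 0.775405, cos λ = -0.631464.
ΔE = −sin λ·ΔX + cos λ·ΔY = −(0.775405)·(544) + (-0.631464)·(176) = -532.96 m.

ΔE = -533.0 m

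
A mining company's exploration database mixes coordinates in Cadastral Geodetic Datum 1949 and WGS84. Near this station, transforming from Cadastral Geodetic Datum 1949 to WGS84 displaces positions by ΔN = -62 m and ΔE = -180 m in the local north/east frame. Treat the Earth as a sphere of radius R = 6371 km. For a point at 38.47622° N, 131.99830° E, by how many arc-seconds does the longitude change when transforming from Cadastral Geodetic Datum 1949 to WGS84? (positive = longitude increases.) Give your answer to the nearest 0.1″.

At latitude 38.47622°, cos φ = 0.782866.
One radian of longitude at latitude φ spans R cos φ, so Δλ = ΔE / (R cos φ) = -180.0 / (6371000 × 0.782866) = -3.6089e-05 rad = -7.444″.

Δλ = -7.4″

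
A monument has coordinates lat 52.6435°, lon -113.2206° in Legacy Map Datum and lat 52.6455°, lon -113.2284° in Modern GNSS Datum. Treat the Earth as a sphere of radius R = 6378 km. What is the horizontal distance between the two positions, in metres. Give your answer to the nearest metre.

Δφ = 52.6455° − 52.6435° = +0.0020°; Δλ = -113.2284° − -113.2206° = -0.0078°.
1° along a meridian = πR/180 = 111317 m.
ΔN = Δφ × 111317 = 222.6 m; ΔE = Δλ × 111317 × cos(52.6435°) = -0.0078 × 111317 × 0.606773 = -526.8 m.
Distance = √(ΔE² + ΔN²) = √((-526.8)² + 222.6²) = 572.0 m.

572 m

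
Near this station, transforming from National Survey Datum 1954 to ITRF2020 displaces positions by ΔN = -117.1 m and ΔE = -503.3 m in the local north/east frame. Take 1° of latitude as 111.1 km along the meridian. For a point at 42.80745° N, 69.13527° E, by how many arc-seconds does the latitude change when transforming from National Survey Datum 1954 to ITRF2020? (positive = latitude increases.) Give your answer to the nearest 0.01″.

Δφ = -3.79″

1° of latitude = 111.1 km, so Δφ = -117.1 / 111100 = -0.0010540° = -3.794″.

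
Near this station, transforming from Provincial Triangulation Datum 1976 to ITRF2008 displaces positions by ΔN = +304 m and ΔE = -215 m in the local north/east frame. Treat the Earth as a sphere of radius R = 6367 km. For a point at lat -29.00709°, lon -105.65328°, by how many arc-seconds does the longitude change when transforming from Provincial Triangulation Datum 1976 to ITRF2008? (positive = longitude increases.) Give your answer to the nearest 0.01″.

At latitude -29.00709°, cos φ = 0.874560.
One radian of longitude at latitude φ spans R cos φ, so Δλ = ΔE / (R cos φ) = -215.0 / (6367000 × 0.874560) = -3.8611e-05 rad = -7.964″.

Δλ = -7.96″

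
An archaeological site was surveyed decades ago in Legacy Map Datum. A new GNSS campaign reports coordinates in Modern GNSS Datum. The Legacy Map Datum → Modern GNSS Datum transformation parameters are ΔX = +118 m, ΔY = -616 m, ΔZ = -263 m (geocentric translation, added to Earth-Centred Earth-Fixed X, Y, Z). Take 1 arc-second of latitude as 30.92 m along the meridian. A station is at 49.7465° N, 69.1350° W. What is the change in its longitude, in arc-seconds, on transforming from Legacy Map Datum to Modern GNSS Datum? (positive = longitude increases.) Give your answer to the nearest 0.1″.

Δλ = -5.5″

sin φ = 0.763193, cos φ = 0.646171, sin λ = -0.934422, cos λ = 0.356167.
East component: ΔE = −sin λ·ΔX + cos λ·ΔY = −(-0.934422)(118) + (0.356167)(-616) = -109.14 m.
1° of latitude spans 3600 × 30.92 = 111312 m; at latitude φ, 1° of longitude spans that × cos φ = 71926.5 m, so Δλ = -109.14 / 71926.5 × 3600 = -5.462″.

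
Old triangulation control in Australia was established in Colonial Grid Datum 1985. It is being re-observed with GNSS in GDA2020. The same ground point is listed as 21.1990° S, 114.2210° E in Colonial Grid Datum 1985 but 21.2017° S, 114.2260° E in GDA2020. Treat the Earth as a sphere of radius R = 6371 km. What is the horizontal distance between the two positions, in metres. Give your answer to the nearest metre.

Δφ = -21.2017° − -21.1990° = -0.0027°; Δλ = 114.2260° − 114.2210° = +0.0050°.
1° along a meridian = πR/180 = 111195 m.
ΔN = Δφ × 111195 = -300.2 m; ΔE = Δλ × 111195 × cos(-21.1990°) = +0.0050 × 111195 × 0.932330 = 518.4 m.
Distance = √(ΔE² + ΔN²) = √(518.4² + (-300.2)²) = 599.0 m.

599 m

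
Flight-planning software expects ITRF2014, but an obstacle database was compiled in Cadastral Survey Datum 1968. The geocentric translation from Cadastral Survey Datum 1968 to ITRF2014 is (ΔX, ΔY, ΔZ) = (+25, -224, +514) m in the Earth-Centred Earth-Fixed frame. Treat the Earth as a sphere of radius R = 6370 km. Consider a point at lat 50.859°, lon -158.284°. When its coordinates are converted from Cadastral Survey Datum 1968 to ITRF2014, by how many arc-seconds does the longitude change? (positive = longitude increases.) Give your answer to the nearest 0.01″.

sin φ = 0.775595, cos φ = 0.631231, sin λ = -0.370006, cos λ = -0.929029.
East component: ΔE = −sin λ·ΔX + cos λ·ΔY = −(-0.370006)(25) + (-0.929029)(-224) = 217.35 m.
1° of latitude spans πR/180 = 111177 m; at latitude φ, 1° of longitude spans that × cos φ = 70178.7 m, so Δλ = 217.35 / 70178.7 × 3600 = 11.150″.

Δλ = 11.15″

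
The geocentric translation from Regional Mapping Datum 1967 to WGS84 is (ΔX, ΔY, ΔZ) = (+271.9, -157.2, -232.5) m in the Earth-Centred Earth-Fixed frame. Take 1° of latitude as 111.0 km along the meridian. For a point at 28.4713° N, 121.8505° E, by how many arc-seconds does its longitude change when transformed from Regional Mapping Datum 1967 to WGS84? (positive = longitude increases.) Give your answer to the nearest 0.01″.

sin φ = 0.476718, cos φ = 0.879056, sin λ = 0.849428, cos λ = -0.527705.
East component: ΔE = −sin λ·ΔX + cos λ·ΔY = −(0.849428)(271.9) + (-0.527705)(-157.2) = -148.00 m.
1° of latitude spans 111000 m; at latitude φ, 1° of longitude spans that × cos φ = 97575.2 m, so Δλ = -148.00 / 97575.2 × 3600 = -5.461″.

Δλ = -5.46″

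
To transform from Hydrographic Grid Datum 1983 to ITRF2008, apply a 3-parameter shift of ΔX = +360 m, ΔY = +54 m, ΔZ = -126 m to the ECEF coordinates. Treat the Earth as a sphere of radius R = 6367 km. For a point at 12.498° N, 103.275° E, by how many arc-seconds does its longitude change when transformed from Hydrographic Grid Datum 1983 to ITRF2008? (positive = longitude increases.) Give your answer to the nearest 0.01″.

sin φ = 0.216406, cos φ = 0.976304, sin λ = 0.973279, cos λ = -0.229625.
East component: ΔE = −sin λ·ΔX + cos λ·ΔY = −(0.973279)(360) + (-0.229625)(54) = -362.78 m.
1° of latitude spans πR/180 = 111125 m; at latitude φ, 1° of longitude spans that × cos φ = 108491.8 m, so Δλ = -362.78 / 108491.8 × 3600 = -12.038″.

Δλ = -12.04″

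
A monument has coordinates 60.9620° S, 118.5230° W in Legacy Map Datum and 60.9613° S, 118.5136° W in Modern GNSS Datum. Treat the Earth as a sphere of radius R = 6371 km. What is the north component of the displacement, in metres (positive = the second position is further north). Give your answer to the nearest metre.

ΔN = 78 m

Δφ = -60.9613° − -60.9620° = +0.0007°; Δλ = -118.5136° − -118.5230° = +0.0094°.
1° along a meridian = πR/180 = 111195 m.
ΔN = Δφ × 111195 = 77.8 m; ΔE = Δλ × 111195 × cos(-60.9620°) = +0.0094 × 111195 × 0.485390 = 507.3 m.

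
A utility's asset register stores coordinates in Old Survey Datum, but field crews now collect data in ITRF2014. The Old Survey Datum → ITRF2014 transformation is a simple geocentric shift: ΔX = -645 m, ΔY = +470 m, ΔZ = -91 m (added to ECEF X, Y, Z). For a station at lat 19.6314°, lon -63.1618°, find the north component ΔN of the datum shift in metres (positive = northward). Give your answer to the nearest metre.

ΔN = 153 m

At φ = 19.6314°, λ = -63.1618°: sin φ = 0.335968, cos φ = 0.941873, sin λ = -0.892285, cos λ = 0.451473.
ΔN = −sin φ cos λ·ΔX − sin φ sin λ·ΔY + cos φ·ΔZ = −(0.335968)(0.451473)(-645) − (0.335968)(-0.892285)(470) + (0.941873)(-91) = 153.02 m.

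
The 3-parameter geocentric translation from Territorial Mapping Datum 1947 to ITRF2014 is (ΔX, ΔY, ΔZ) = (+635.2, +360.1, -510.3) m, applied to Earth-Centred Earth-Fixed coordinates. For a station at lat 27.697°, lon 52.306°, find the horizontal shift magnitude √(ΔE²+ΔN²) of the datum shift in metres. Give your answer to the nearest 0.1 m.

At φ = 27.697°, λ = 52.306°: sin φ = 0.464796, cos φ = 0.885418, sin λ = 0.791288, cos λ = 0.611444.
ΔE = −sin λ·ΔX + cos λ·ΔY = −(0.791288)·(635.2) + (0.611444)·(360.1) = -282.44 m.
ΔN = −sin φ cos λ·ΔX − sin φ sin λ·ΔY + cos φ·ΔZ = −(0.464796)(0.611444)(635.2) − (0.464796)(0.791288)(360.1) + (0.885418)(-510.3) = -764.79 m.
Horizontal magnitude = √(ΔE² + ΔN²) = √((-282.44)² + (-764.79)²) = 815.28 m.

815.3 m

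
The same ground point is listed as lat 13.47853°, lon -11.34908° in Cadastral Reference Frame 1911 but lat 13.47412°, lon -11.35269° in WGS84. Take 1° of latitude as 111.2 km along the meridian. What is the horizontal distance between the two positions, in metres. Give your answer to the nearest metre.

Δφ = 13.47412° − 13.47853° = -0.00441°; Δλ = -11.35269° − -11.34908° = -0.00361°.
ΔN = Δφ × 111200 = -490.4 m; ΔE = Δλ × 111200 × cos(13.47853°) = -0.00361 × 111200 × 0.972457 = -390.4 m.
Distance = √(ΔE² + ΔN²) = √((-390.4)² + (-490.4)²) = 626.8 m.

627 m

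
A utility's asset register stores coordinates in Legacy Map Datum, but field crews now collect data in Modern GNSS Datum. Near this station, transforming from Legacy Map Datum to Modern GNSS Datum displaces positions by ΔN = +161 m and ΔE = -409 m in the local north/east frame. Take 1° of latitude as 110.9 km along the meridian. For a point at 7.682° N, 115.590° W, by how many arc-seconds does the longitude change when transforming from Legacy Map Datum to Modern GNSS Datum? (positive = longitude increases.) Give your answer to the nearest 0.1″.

At latitude 7.682°, cos φ = 0.991025.
1° of longitude at this latitude = 110.9 × cos φ = 109.90 km, so Δλ = -409.0 / 109904.7 = -0.0037214° = -13.397″.

Δλ = -13.4″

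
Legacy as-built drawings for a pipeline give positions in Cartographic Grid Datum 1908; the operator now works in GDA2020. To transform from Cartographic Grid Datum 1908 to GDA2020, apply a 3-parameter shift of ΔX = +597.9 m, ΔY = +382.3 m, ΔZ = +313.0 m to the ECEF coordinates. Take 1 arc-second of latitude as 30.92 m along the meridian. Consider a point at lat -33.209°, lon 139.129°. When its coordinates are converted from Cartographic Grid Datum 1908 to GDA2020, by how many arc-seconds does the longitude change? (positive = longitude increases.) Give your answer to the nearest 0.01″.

Δλ = -26.30″

sin φ = -0.547695, cos φ = 0.836678, sin λ = 0.654358, cos λ = -0.756185.
East component: ΔE = −sin λ·ΔX + cos λ·ΔY = −(0.654358)(597.9) + (-0.756185)(382.3) = -680.33 m.
1° of latitude spans 3600 × 30.92 = 111312 m; at latitude φ, 1° of longitude spans that × cos φ = 93132.3 m, so Δλ = -680.33 / 93132.3 × 3600 = -26.298″.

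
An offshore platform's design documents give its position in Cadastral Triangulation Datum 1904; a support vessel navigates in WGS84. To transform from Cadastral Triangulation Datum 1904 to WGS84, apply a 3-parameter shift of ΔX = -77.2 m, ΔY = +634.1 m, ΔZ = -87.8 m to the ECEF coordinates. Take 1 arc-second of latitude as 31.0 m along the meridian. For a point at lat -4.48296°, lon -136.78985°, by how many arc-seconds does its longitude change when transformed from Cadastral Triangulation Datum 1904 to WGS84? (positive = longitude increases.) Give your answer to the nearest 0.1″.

Δλ = -16.7″

sin φ = -0.078163, cos φ = 0.996941, sin λ = -0.684676, cos λ = -0.728847.
East component: ΔE = −sin λ·ΔX + cos λ·ΔY = −(-0.684676)(-77.2) + (-0.728847)(634.1) = -515.02 m.
1° of latitude spans 3600 × 31.00 = 111600 m; at latitude φ, 1° of longitude spans that × cos φ = 111258.6 m, so Δλ = -515.02 / 111258.6 × 3600 = -16.665″.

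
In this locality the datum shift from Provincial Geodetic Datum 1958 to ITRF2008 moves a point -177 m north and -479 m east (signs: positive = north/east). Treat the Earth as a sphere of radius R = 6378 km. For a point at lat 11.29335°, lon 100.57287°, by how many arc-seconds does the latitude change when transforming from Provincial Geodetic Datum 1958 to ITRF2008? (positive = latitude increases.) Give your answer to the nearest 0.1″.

On a sphere of radius R, 1 rad of latitude = R, so Δφ = ΔN / R = -177.0 / 6378000 = -2.7752e-05 rad = -5.724″.

Δφ = -5.7″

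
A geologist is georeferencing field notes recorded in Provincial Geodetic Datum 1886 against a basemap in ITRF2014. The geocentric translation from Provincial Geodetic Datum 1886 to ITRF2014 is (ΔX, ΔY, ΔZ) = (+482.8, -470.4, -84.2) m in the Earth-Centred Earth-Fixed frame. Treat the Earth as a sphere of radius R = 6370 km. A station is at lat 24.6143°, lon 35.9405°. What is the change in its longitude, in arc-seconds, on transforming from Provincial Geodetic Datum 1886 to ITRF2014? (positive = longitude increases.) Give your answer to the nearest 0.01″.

Δλ = -23.66″

sin φ = 0.416508, cos φ = 0.909132, sin λ = 0.586945, cos λ = 0.809627.
East component: ΔE = −sin λ·ΔX + cos λ·ΔY = −(0.586945)(482.8) + (0.809627)(-470.4) = -664.23 m.
1° of latitude spans πR/180 = 111177 m; at latitude φ, 1° of longitude spans that × cos φ = 101075.0 m, so Δλ = -664.23 / 101075.0 × 3600 = -23.658″.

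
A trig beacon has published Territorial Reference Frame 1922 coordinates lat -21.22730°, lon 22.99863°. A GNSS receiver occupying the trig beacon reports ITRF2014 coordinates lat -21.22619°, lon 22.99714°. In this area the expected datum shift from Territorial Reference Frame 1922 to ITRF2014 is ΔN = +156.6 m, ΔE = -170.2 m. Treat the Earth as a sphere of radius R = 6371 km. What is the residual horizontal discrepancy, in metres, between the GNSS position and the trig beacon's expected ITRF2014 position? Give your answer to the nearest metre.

Observed coordinate differences: Δφ = +0.00111°, Δλ = -0.00149°.
Converting to metres (1° lat = 111195 m, cos φ = 0.932151): observed ΔN = 123.4 m, observed ΔE = -154.4 m.
Subtracting the expected shift leaves a residual of 123.4 − (156.6) = -33.2 m north and -154.4 − (-170.2) = 15.8 m east.
Residual distance = √((-33.2)² + 15.8²) = 36.7 m.

37 m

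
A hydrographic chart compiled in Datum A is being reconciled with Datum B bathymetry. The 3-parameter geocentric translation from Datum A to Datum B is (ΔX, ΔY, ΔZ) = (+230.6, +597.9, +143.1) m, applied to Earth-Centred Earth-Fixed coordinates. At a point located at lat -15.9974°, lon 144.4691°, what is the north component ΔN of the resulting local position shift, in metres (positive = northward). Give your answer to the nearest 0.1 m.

ΔN = 181.6 m

At φ = -15.9974°, λ = 144.4691°: sin φ = -0.275594, cos φ = 0.961274, sin λ = 0.581142, cos λ = -0.813802.
ΔN = −sin φ cos λ·ΔX − sin φ sin λ·ΔY + cos φ·ΔZ = −(-0.275594)(-0.813802)(230.6) − (-0.275594)(0.581142)(597.9) + (0.961274)(143.1) = 181.60 m.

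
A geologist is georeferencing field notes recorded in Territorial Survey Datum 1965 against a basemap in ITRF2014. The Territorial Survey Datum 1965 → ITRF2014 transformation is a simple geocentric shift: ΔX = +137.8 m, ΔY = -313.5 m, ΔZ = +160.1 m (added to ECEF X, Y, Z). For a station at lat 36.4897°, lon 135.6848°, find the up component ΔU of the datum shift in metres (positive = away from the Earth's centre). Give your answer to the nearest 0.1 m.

At φ = 36.4897°, λ = 135.6848°: sin φ = 0.594678, cos φ = 0.803964, sin λ = 0.698605, cos λ = -0.715507.
ΔU = cos φ cos λ·ΔX + cos φ sin λ·ΔY + sin φ·ΔZ = (0.803964)(-0.715507)(137.8) + (0.803964)(0.698605)(-313.5) + (0.594678)(160.1) = -160.14 m.

ΔU = -160.1 m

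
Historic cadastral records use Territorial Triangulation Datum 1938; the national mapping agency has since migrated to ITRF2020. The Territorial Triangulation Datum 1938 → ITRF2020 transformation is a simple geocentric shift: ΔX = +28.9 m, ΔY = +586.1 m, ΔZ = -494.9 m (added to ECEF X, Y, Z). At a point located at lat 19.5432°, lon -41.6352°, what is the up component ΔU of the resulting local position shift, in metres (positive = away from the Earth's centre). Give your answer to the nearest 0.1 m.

ΔU = -512.2 m

At φ = 19.5432°, λ = -41.6352°: sin φ = 0.334517, cos φ = 0.942390, sin λ = -0.664386, cos λ = 0.747390.
ΔU = cos φ cos λ·ΔX + cos φ sin λ·ΔY + sin φ·ΔZ = (0.942390)(0.747390)(28.9) + (0.942390)(-0.664386)(586.1) + (0.334517)(-494.9) = -512.16 m.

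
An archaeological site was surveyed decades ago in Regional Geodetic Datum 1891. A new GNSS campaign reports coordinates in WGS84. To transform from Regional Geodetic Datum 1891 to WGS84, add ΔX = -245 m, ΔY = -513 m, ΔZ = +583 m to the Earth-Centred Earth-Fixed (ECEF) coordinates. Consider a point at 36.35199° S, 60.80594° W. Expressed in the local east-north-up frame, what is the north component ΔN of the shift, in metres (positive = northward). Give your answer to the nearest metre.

ΔN = 664 m

At φ = -36.35199°, λ = -60.80594°: sin φ = -0.592744, cos φ = 0.805391, sin λ = -0.872973, cos λ = 0.487769.
ΔN = −sin φ cos λ·ΔX − sin φ sin λ·ΔY + cos φ·ΔZ = −(-0.592744)(0.487769)(-245) − (-0.592744)(-0.872973)(-513) + (0.805391)(583) = 664.16 m.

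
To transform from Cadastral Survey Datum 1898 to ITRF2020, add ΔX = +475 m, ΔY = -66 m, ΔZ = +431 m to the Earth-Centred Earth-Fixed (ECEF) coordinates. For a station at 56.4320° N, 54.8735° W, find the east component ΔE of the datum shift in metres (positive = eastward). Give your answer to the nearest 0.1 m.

ΔE = 350.5 m

The local east axis at (φ, λ) is (−sin λ, cos λ, 0), so ΔE = −sin(-54.8735°)·475 + cos(-54.8735°)·(-66) = 350.52 m.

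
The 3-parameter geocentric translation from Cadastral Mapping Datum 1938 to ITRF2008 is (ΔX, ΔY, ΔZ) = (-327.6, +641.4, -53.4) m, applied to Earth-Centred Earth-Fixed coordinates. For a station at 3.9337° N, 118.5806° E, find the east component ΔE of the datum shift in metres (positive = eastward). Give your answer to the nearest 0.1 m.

The local east axis at (φ, λ) is (−sin λ, cos λ, 0), so ΔE = −sin(118.5806°)·(-327.6) + cos(118.5806°)·641.4 = -19.16 m.

ΔE = -19.2 m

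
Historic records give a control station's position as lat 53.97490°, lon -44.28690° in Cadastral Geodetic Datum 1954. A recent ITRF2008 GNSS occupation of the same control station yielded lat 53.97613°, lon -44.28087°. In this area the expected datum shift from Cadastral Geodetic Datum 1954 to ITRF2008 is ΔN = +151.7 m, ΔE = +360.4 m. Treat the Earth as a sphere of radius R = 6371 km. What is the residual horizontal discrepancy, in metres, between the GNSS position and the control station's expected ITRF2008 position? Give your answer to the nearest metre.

37 m

Observed coordinate differences: Δφ = +0.00123°, Δλ = +0.00603°.
Converting to metres (1° lat = 111195 m, cos φ = 0.588140): observed ΔN = 136.8 m, observed ΔE = 394.4 m.
Subtracting the expected shift leaves a residual of 136.8 − (151.7) = -14.9 m north and 394.4 − (360.4) = 34.0 m east.
Residual distance = √((-14.9)² + 34.0²) = 37.1 m.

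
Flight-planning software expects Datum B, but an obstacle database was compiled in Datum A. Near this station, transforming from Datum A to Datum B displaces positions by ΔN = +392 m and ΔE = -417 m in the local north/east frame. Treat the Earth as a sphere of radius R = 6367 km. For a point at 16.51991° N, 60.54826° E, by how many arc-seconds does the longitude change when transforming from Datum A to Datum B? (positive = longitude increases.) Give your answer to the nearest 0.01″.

Δλ = -14.09″

At latitude 16.51991°, cos φ = 0.958721.
One radian of longitude at latitude φ spans R cos φ, so Δλ = ΔE / (R cos φ) = -417.0 / (6367000 × 0.958721) = -6.8314e-05 rad = -14.091″.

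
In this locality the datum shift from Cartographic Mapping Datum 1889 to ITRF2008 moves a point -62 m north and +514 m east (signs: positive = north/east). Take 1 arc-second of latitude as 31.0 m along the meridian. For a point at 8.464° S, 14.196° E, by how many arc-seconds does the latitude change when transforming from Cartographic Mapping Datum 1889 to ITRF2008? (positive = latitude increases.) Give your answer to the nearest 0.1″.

1″ of latitude = 31.00 m, so Δφ = -62.0 / 31.00 = -2.000″.

Δφ = -2.0″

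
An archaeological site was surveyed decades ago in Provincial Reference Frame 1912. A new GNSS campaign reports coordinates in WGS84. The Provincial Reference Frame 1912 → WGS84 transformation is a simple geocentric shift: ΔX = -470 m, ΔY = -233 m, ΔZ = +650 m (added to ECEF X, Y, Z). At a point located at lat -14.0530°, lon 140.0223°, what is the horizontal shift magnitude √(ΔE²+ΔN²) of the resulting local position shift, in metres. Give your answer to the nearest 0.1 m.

At φ = -14.0530°, λ = 140.0223°: sin φ = -0.242819, cos φ = 0.970072, sin λ = 0.642489, cos λ = -0.766295.
ΔE = −sin λ·ΔX + cos λ·ΔY = −(0.642489)·(-470) + (-0.766295)·(-233) = 480.52 m.
ΔN = −sin φ cos λ·ΔX − sin φ sin λ·ΔY + cos φ·ΔZ = −(-0.242819)(-0.766295)(-470) − (-0.242819)(0.642489)(-233) + (0.970072)(650) = 681.65 m.
Horizontal magnitude = √(ΔE² + ΔN²) = √(480.52² + 681.65²) = 833.99 m.

834.0 m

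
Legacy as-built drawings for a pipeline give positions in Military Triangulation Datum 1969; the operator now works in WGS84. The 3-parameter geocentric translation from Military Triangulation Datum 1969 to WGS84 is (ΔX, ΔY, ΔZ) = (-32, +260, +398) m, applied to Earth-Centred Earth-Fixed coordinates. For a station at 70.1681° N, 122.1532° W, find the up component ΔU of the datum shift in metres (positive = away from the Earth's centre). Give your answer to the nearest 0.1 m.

ΔU = 305.5 m

The local up (radial) axis is (cos φ cos λ, cos φ sin λ, sin φ), giving ΔU = 5.778 − 74.679 + 374.395 = 305.49 m.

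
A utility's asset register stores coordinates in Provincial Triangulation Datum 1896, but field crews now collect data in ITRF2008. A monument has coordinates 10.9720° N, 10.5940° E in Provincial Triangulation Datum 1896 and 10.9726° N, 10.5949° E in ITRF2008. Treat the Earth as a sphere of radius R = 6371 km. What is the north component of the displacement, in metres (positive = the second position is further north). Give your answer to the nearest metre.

ΔN = 67 m

Δφ = 10.9726° − 10.9720° = +0.0006°; Δλ = 10.5949° − 10.5940° = +0.0009°.
1° along a meridian = πR/180 = 111195 m.
ΔN = Δφ × 111195 = 66.7 m; ΔE = Δλ × 111195 × cos(10.9720°) = +0.0009 × 111195 × 0.981720 = 98.2 m.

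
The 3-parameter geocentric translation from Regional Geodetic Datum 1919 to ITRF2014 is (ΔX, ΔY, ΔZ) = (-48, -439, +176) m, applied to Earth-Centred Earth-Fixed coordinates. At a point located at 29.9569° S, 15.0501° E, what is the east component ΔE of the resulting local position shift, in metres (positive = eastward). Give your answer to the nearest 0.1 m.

The local east axis at (φ, λ) is (−sin λ, cos λ, 0), so ΔE = −sin(15.0501°)·(-48) + cos(15.0501°)·(-439) = -411.48 m.

ΔE = -411.5 m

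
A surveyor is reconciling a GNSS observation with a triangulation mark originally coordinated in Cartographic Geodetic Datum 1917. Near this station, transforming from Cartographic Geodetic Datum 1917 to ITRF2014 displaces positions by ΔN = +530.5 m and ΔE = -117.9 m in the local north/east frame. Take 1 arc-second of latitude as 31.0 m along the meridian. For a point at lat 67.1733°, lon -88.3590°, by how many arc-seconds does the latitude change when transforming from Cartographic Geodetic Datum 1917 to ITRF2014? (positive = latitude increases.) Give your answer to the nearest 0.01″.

1″ of latitude = 31.00 m, so Δφ = 530.5 / 31.00 = 17.113″.

Δφ = 17.11″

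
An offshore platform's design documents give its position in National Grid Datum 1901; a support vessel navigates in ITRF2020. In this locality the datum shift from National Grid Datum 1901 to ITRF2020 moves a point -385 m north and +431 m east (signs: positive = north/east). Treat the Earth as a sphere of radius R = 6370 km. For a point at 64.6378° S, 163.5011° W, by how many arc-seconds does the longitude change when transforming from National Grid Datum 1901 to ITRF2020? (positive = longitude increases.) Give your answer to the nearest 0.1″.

At latitude -64.6378°, cos φ = 0.428339.
One radian of longitude at latitude φ spans R cos φ, so Δλ = ΔE / (R cos φ) = 431.0 / (6370000 × 0.428339) = 1.5796e-04 rad = 32.582″.

Δλ = 32.6″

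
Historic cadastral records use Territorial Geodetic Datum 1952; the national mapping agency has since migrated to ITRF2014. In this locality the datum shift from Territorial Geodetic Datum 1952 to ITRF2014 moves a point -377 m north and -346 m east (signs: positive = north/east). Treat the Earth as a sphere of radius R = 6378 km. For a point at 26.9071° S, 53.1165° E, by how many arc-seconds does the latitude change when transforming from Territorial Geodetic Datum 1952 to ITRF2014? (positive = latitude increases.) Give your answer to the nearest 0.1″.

On a sphere of radius R, 1 rad of latitude = R, so Δφ = ΔN / R = -377.0 / 6378000 = -5.9109e-05 rad = -12.192″.

Δφ = -12.2″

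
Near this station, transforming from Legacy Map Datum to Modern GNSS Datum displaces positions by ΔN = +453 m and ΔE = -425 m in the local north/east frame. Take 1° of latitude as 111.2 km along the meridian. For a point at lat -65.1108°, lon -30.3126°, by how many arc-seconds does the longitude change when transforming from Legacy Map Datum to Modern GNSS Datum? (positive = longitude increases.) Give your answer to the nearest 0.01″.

Δλ = -32.69″

At latitude -65.1108°, cos φ = 0.420865.
1° of longitude at this latitude = 111.2 × cos φ = 46.80 km, so Δλ = -425.0 / 46800.2 = -0.0090812° = -32.692″.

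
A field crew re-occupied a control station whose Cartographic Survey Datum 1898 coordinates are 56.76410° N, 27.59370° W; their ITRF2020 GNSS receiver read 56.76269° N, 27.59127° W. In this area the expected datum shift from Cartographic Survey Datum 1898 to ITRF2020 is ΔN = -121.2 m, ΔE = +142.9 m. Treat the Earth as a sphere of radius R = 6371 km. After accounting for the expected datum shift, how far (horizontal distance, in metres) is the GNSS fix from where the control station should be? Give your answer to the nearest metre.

Observed coordinate differences: Δφ = -0.00141°, Δλ = +0.00243°.
Converting to metres (1° lat = 111195 m, cos φ = 0.548087): observed ΔN = -156.8 m, observed ΔE = 148.1 m.
Subtracting the expected shift leaves a residual of -156.8 − (-121.2) = -35.6 m north and 148.1 − (142.9) = 5.2 m east.
Residual distance = √((-35.6)² + 5.2²) = 36.0 m.

36 m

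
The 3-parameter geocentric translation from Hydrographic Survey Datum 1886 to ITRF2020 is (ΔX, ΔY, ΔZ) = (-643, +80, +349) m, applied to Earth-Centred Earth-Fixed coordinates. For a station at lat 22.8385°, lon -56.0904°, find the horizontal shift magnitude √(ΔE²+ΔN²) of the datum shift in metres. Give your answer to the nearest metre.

The local east axis at (φ, λ) is (−sin λ, cos λ, 0), so ΔE = −sin(-56.0904°)·(-643) + cos(-56.0904°)·80 = -489.01 m.
The local north axis is (−sin φ cos λ, −sin φ sin λ, cos φ), giving ΔN = 139.232 + 25.770 + 321.639 = 486.64 m.
Horizontal magnitude = √(ΔE² + ΔN²) = √((-489.01)² + 486.64²) = 689.89 m.

690 m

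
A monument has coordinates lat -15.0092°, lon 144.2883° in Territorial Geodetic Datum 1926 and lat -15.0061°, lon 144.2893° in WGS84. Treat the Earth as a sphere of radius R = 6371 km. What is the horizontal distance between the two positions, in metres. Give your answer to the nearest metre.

361 m

Δφ = -15.0061° − -15.0092° = +0.0031°; Δλ = 144.2893° − 144.2883° = +0.0010°.
1° along a meridian = πR/180 = 111195 m.
ΔN = Δφ × 111195 = 344.7 m; ΔE = Δλ × 111195 × cos(-15.0092°) = +0.0010 × 111195 × 0.965884 = 107.4 m.
Distance = √(ΔE² + ΔN²) = √(107.4² + 344.7²) = 361.0 m.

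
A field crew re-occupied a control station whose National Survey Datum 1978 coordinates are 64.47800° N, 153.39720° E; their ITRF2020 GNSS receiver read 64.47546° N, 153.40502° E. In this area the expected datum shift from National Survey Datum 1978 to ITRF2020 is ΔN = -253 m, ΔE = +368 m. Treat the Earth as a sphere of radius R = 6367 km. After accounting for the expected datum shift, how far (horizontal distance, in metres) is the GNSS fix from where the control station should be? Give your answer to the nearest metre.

30 m

Observed coordinate differences: Δφ = -0.00254°, Δλ = +0.00782°.
Converting to metres (1° lat = 111125 m, cos φ = 0.430858): observed ΔN = -282.3 m, observed ΔE = 374.4 m.
Subtracting the expected shift leaves a residual of -282.3 − (-253) = -29.3 m north and 374.4 − (368) = 6.4 m east.
Residual distance = √((-29.3)² + 6.4²) = 30.0 m.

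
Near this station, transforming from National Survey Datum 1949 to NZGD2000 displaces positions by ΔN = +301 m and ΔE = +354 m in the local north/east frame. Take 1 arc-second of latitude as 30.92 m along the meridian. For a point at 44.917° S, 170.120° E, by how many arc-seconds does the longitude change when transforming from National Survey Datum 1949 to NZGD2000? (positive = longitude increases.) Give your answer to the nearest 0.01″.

At latitude -44.917°, cos φ = 0.708130.
1″ of longitude at this latitude = 30.92 × cos φ = 21.8954 m, so Δλ = 354.0 / 21.8954 = 16.168″.

Δλ = 16.17″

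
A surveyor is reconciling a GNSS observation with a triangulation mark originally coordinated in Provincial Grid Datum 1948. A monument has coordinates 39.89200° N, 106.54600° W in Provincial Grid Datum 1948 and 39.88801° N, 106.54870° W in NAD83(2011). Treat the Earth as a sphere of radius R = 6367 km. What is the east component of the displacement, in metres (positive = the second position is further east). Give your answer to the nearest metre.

Δφ = 39.88801° − 39.89200° = -0.00399°; Δλ = -106.54870° − -106.54600° = -0.00270°.
1° along a meridian = πR/180 = 111125 m.
ΔN = Δφ × 111125 = -443.4 m; ΔE = Δλ × 111125 × cos(39.89200°) = -0.00270 × 111125 × 0.767255 = -230.2 m.

ΔE = -230 m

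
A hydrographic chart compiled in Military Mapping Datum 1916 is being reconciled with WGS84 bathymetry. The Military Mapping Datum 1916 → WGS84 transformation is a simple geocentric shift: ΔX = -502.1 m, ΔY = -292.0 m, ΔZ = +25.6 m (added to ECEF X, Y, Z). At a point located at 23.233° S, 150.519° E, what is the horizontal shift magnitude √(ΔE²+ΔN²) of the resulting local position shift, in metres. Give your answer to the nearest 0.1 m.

520.3 m

At φ = -23.233°, λ = 150.519°: sin φ = -0.394471, cos φ = 0.918908, sin λ = 0.492135, cos λ = -0.870519.
ΔE = −sin λ·ΔX + cos λ·ΔY = −(0.492135)·(-502.1) + (-0.870519)·(-292.0) = 501.29 m.
ΔN = −sin φ cos λ·ΔX − sin φ sin λ·ΔY + cos φ·ΔZ = −(-0.394471)(-0.870519)(-502.1) − (-0.394471)(0.492135)(-292.0) + (0.918908)(25.6) = 139.26 m.
Horizontal magnitude = √(ΔE² + ΔN²) = √(501.29² + 139.26²) = 520.28 m.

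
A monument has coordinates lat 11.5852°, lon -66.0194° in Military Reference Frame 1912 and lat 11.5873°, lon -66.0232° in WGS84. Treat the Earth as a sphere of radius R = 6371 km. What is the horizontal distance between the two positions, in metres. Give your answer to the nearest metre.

Δφ = 11.5873° − 11.5852° = +0.0021°; Δλ = -66.0232° − -66.0194° = -0.0038°.
1° along a meridian = πR/180 = 111195 m.
ΔN = Δφ × 111195 = 233.5 m; ΔE = Δλ × 111195 × cos(11.5852°) = -0.0038 × 111195 × 0.979627 = -413.9 m.
Distance = √(ΔE² + ΔN²) = √((-413.9)² + 233.5²) = 475.3 m.

475 m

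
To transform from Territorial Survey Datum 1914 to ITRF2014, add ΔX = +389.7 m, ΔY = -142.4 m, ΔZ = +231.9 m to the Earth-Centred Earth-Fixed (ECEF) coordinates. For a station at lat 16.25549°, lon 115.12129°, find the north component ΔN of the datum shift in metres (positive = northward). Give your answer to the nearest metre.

The local north axis is (−sin φ cos λ, −sin φ sin λ, cos φ), giving ΔN = 46.311 + 36.090 + 222.629 = 305.03 m.

ΔN = 305 m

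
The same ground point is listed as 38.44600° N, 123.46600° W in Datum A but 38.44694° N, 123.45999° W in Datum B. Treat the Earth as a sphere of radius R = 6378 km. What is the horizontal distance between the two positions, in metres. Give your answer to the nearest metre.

534 m

Δφ = 38.44694° − 38.44600° = +0.00094°; Δλ = -123.45999° − -123.46600° = +0.00601°.
1° along a meridian = πR/180 = 111317 m.
ΔN = Δφ × 111317 = 104.6 m; ΔE = Δλ × 111317 × cos(38.44600°) = +0.00601 × 111317 × 0.783195 = 524.0 m.
Distance = √(ΔE² + ΔN²) = √(524.0² + 104.6²) = 534.3 m.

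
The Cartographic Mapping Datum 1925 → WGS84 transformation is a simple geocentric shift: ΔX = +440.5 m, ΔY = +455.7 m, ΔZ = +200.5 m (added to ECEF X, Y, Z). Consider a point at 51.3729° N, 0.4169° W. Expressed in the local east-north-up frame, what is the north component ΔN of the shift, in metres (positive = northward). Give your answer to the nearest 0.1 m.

ΔN = -216.4 m

The local north axis is (−sin φ cos λ, −sin φ sin λ, cos φ), giving ΔN = -344.121 + 2.590 + 125.162 = -216.37 m.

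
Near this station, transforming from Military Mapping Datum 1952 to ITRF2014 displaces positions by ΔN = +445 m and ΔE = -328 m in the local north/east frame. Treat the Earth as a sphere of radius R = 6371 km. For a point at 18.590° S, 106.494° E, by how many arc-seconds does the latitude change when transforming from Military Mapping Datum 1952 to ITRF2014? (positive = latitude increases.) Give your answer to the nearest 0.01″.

Δφ = 14.41″

On a sphere of radius R, 1 rad of latitude = R, so Δφ = ΔN / R = 445.0 / 6371000 = 6.9848e-05 rad = 14.407″.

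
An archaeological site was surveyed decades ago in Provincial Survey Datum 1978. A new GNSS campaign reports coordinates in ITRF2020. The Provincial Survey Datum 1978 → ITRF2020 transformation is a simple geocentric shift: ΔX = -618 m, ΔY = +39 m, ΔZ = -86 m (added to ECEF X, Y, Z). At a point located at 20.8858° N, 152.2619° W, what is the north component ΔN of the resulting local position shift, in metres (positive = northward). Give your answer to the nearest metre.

At φ = 20.8858°, λ = -152.2619°: sin φ = 0.356506, cos φ = 0.934293, sin λ = -0.465431, cos λ = -0.885084.
ΔN = −sin φ cos λ·ΔX − sin φ sin λ·ΔY + cos φ·ΔZ = −(0.356506)(-0.885084)(-618) − (0.356506)(-0.465431)(39) + (0.934293)(-86) = -268.88 m.

ΔN = -269 m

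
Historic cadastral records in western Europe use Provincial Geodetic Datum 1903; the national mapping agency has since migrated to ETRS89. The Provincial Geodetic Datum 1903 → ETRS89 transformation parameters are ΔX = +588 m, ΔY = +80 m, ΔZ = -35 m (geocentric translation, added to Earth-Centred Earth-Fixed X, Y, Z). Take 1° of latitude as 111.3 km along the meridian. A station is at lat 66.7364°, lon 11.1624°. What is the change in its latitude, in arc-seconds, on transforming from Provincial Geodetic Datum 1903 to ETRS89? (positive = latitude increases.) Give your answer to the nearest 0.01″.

sin φ = 0.918697, cos φ = 0.394962, sin λ = 0.193591, cos λ = 0.981082.
North component: ΔN = −sin φ cos λ·ΔX − sin φ sin λ·ΔY + cos φ·ΔZ = −(0.918697)(0.981082)(588) − (0.918697)(0.193591)(80) + (0.394962)(-35) = -558.03 m.
1° of latitude spans 111300 m, so Δφ = -558.03 / 111300 × 3600 = -18.049″.

Δφ = -18.05″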